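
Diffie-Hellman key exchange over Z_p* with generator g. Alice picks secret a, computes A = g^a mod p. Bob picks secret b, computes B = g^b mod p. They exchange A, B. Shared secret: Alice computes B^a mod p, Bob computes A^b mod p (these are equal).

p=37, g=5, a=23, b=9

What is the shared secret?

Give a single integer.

A = 5^23 mod 37  (bits of 23 = 10111)
  bit 0 = 1: r = r^2 * 5 mod 37 = 1^2 * 5 = 1*5 = 5
  bit 1 = 0: r = r^2 mod 37 = 5^2 = 25
  bit 2 = 1: r = r^2 * 5 mod 37 = 25^2 * 5 = 33*5 = 17
  bit 3 = 1: r = r^2 * 5 mod 37 = 17^2 * 5 = 30*5 = 2
  bit 4 = 1: r = r^2 * 5 mod 37 = 2^2 * 5 = 4*5 = 20
  -> A = 20
B = 5^9 mod 37  (bits of 9 = 1001)
  bit 0 = 1: r = r^2 * 5 mod 37 = 1^2 * 5 = 1*5 = 5
  bit 1 = 0: r = r^2 mod 37 = 5^2 = 25
  bit 2 = 0: r = r^2 mod 37 = 25^2 = 33
  bit 3 = 1: r = r^2 * 5 mod 37 = 33^2 * 5 = 16*5 = 6
  -> B = 6
s = B^a = 6^23 mod 37  (bits of 23 = 10111)
  bit 0 = 1: r = r^2 * 6 mod 37 = 1^2 * 6 = 1*6 = 6
  bit 1 = 0: r = r^2 mod 37 = 6^2 = 36
  bit 2 = 1: r = r^2 * 6 mod 37 = 36^2 * 6 = 1*6 = 6
  bit 3 = 1: r = r^2 * 6 mod 37 = 6^2 * 6 = 36*6 = 31
  bit 4 = 1: r = r^2 * 6 mod 37 = 31^2 * 6 = 36*6 = 31
  -> s = B^a = 31

Answer: 31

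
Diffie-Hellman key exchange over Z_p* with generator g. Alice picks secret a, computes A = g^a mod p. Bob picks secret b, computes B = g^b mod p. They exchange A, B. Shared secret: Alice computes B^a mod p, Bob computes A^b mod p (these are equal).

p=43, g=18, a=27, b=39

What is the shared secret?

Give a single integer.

A = 18^27 mod 43  (bits of 27 = 11011)
  bit 0 = 1: r = r^2 * 18 mod 43 = 1^2 * 18 = 1*18 = 18
  bit 1 = 1: r = r^2 * 18 mod 43 = 18^2 * 18 = 23*18 = 27
  bit 2 = 0: r = r^2 mod 43 = 27^2 = 41
  bit 3 = 1: r = r^2 * 18 mod 43 = 41^2 * 18 = 4*18 = 29
  bit 4 = 1: r = r^2 * 18 mod 43 = 29^2 * 18 = 24*18 = 2
  -> A = 2
B = 18^39 mod 43  (bits of 39 = 100111)
  bit 0 = 1: r = r^2 * 18 mod 43 = 1^2 * 18 = 1*18 = 18
  bit 1 = 0: r = r^2 mod 43 = 18^2 = 23
  bit 2 = 0: r = r^2 mod 43 = 23^2 = 13
  bit 3 = 1: r = r^2 * 18 mod 43 = 13^2 * 18 = 40*18 = 32
  bit 4 = 1: r = r^2 * 18 mod 43 = 32^2 * 18 = 35*18 = 28
  bit 5 = 1: r = r^2 * 18 mod 43 = 28^2 * 18 = 10*18 = 8
  -> B = 8
s = B^a = 8^27 mod 43  (bits of 27 = 11011)
  bit 0 = 1: r = r^2 * 8 mod 43 = 1^2 * 8 = 1*8 = 8
  bit 1 = 1: r = r^2 * 8 mod 43 = 8^2 * 8 = 21*8 = 39
  bit 2 = 0: r = r^2 mod 43 = 39^2 = 16
  bit 3 = 1: r = r^2 * 8 mod 43 = 16^2 * 8 = 41*8 = 27
  bit 4 = 1: r = r^2 * 8 mod 43 = 27^2 * 8 = 41*8 = 27
  -> s = B^a = 27

Answer: 27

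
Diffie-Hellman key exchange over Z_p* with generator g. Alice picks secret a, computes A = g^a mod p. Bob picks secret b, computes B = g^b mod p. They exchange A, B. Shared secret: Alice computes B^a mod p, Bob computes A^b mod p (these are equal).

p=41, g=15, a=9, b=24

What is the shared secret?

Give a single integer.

A = 15^9 mod 41  (bits of 9 = 1001)
  bit 0 = 1: r = r^2 * 15 mod 41 = 1^2 * 15 = 1*15 = 15
  bit 1 = 0: r = r^2 mod 41 = 15^2 = 20
  bit 2 = 0: r = r^2 mod 41 = 20^2 = 31
  bit 3 = 1: r = r^2 * 15 mod 41 = 31^2 * 15 = 18*15 = 24
  -> A = 24
B = 15^24 mod 41  (bits of 24 = 11000)
  bit 0 = 1: r = r^2 * 15 mod 41 = 1^2 * 15 = 1*15 = 15
  bit 1 = 1: r = r^2 * 15 mod 41 = 15^2 * 15 = 20*15 = 13
  bit 2 = 0: r = r^2 mod 41 = 13^2 = 5
  bit 3 = 0: r = r^2 mod 41 = 5^2 = 25
  bit 4 = 0: r = r^2 mod 41 = 25^2 = 10
  -> B = 10
s = B^a = 10^9 mod 41  (bits of 9 = 1001)
  bit 0 = 1: r = r^2 * 10 mod 41 = 1^2 * 10 = 1*10 = 10
  bit 1 = 0: r = r^2 mod 41 = 10^2 = 18
  bit 2 = 0: r = r^2 mod 41 = 18^2 = 37
  bit 3 = 1: r = r^2 * 10 mod 41 = 37^2 * 10 = 16*10 = 37
  -> s = B^a = 37

Answer: 37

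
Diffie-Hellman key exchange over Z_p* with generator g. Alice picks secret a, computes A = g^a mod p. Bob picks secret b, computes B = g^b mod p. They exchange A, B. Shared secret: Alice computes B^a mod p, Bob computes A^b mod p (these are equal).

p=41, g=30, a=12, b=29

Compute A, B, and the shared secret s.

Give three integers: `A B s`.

A = 30^12 mod 41  (bits of 12 = 1100)
  bit 0 = 1: r = r^2 * 30 mod 41 = 1^2 * 30 = 1*30 = 30
  bit 1 = 1: r = r^2 * 30 mod 41 = 30^2 * 30 = 39*30 = 22
  bit 2 = 0: r = r^2 mod 41 = 22^2 = 33
  bit 3 = 0: r = r^2 mod 41 = 33^2 = 23
  -> A = 23
B = 30^29 mod 41  (bits of 29 = 11101)
  bit 0 = 1: r = r^2 * 30 mod 41 = 1^2 * 30 = 1*30 = 30
  bit 1 = 1: r = r^2 * 30 mod 41 = 30^2 * 30 = 39*30 = 22
  bit 2 = 1: r = r^2 * 30 mod 41 = 22^2 * 30 = 33*30 = 6
  bit 3 = 0: r = r^2 mod 41 = 6^2 = 36
  bit 4 = 1: r = r^2 * 30 mod 41 = 36^2 * 30 = 25*30 = 12
  -> B = 12
s = B^a = 12^12 mod 41  (bits of 12 = 1100)
  bit 0 = 1: r = r^2 * 12 mod 41 = 1^2 * 12 = 1*12 = 12
  bit 1 = 1: r = r^2 * 12 mod 41 = 12^2 * 12 = 21*12 = 6
  bit 2 = 0: r = r^2 mod 41 = 6^2 = 36
  bit 3 = 0: r = r^2 mod 41 = 36^2 = 25
  -> s = B^a = 25

Answer: 23 12 25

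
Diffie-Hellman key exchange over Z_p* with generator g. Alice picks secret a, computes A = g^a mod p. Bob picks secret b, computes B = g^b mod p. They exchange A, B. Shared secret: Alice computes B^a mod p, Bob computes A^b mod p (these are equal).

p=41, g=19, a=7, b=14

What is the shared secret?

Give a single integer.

A = 19^7 mod 41  (bits of 7 = 111)
  bit 0 = 1: r = r^2 * 19 mod 41 = 1^2 * 19 = 1*19 = 19
  bit 1 = 1: r = r^2 * 19 mod 41 = 19^2 * 19 = 33*19 = 12
  bit 2 = 1: r = r^2 * 19 mod 41 = 12^2 * 19 = 21*19 = 30
  -> A = 30
B = 19^14 mod 41  (bits of 14 = 1110)
  bit 0 = 1: r = r^2 * 19 mod 41 = 1^2 * 19 = 1*19 = 19
  bit 1 = 1: r = r^2 * 19 mod 41 = 19^2 * 19 = 33*19 = 12
  bit 2 = 1: r = r^2 * 19 mod 41 = 12^2 * 19 = 21*19 = 30
  bit 3 = 0: r = r^2 mod 41 = 30^2 = 39
  -> B = 39
s = B^a = 39^7 mod 41  (bits of 7 = 111)
  bit 0 = 1: r = r^2 * 39 mod 41 = 1^2 * 39 = 1*39 = 39
  bit 1 = 1: r = r^2 * 39 mod 41 = 39^2 * 39 = 4*39 = 33
  bit 2 = 1: r = r^2 * 39 mod 41 = 33^2 * 39 = 23*39 = 36
  -> s = B^a = 36

Answer: 36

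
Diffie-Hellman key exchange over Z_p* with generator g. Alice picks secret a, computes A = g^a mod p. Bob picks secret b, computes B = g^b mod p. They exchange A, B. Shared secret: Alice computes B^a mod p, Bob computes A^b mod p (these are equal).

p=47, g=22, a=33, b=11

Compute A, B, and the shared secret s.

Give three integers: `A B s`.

A = 22^33 mod 47  (bits of 33 = 100001)
  bit 0 = 1: r = r^2 * 22 mod 47 = 1^2 * 22 = 1*22 = 22
  bit 1 = 0: r = r^2 mod 47 = 22^2 = 14
  bit 2 = 0: r = r^2 mod 47 = 14^2 = 8
  bit 3 = 0: r = r^2 mod 47 = 8^2 = 17
  bit 4 = 0: r = r^2 mod 47 = 17^2 = 7
  bit 5 = 1: r = r^2 * 22 mod 47 = 7^2 * 22 = 2*22 = 44
  -> A = 44
B = 22^11 mod 47  (bits of 11 = 1011)
  bit 0 = 1: r = r^2 * 22 mod 47 = 1^2 * 22 = 1*22 = 22
  bit 1 = 0: r = r^2 mod 47 = 22^2 = 14
  bit 2 = 1: r = r^2 * 22 mod 47 = 14^2 * 22 = 8*22 = 35
  bit 3 = 1: r = r^2 * 22 mod 47 = 35^2 * 22 = 3*22 = 19
  -> B = 19
s = B^a = 19^33 mod 47  (bits of 33 = 100001)
  bit 0 = 1: r = r^2 * 19 mod 47 = 1^2 * 19 = 1*19 = 19
  bit 1 = 0: r = r^2 mod 47 = 19^2 = 32
  bit 2 = 0: r = r^2 mod 47 = 32^2 = 37
  bit 3 = 0: r = r^2 mod 47 = 37^2 = 6
  bit 4 = 0: r = r^2 mod 47 = 6^2 = 36
  bit 5 = 1: r = r^2 * 19 mod 47 = 36^2 * 19 = 27*19 = 43
  -> s = B^a = 43

Answer: 44 19 43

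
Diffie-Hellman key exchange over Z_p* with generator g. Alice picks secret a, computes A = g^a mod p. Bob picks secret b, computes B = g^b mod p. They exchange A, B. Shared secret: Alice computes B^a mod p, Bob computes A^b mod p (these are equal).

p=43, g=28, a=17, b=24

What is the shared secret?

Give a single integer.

Answer: 16

Derivation:
A = 28^17 mod 43  (bits of 17 = 10001)
  bit 0 = 1: r = r^2 * 28 mod 43 = 1^2 * 28 = 1*28 = 28
  bit 1 = 0: r = r^2 mod 43 = 28^2 = 10
  bit 2 = 0: r = r^2 mod 43 = 10^2 = 14
  bit 3 = 0: r = r^2 mod 43 = 14^2 = 24
  bit 4 = 1: r = r^2 * 28 mod 43 = 24^2 * 28 = 17*28 = 3
  -> A = 3
B = 28^24 mod 43  (bits of 24 = 11000)
  bit 0 = 1: r = r^2 * 28 mod 43 = 1^2 * 28 = 1*28 = 28
  bit 1 = 1: r = r^2 * 28 mod 43 = 28^2 * 28 = 10*28 = 22
  bit 2 = 0: r = r^2 mod 43 = 22^2 = 11
  bit 3 = 0: r = r^2 mod 43 = 11^2 = 35
  bit 4 = 0: r = r^2 mod 43 = 35^2 = 21
  -> B = 21
s = B^a = 21^17 mod 43  (bits of 17 = 10001)
  bit 0 = 1: r = r^2 * 21 mod 43 = 1^2 * 21 = 1*21 = 21
  bit 1 = 0: r = r^2 mod 43 = 21^2 = 11
  bit 2 = 0: r = r^2 mod 43 = 11^2 = 35
  bit 3 = 0: r = r^2 mod 43 = 35^2 = 21
  bit 4 = 1: r = r^2 * 21 mod 43 = 21^2 * 21 = 11*21 = 16
  -> s = B^a = 16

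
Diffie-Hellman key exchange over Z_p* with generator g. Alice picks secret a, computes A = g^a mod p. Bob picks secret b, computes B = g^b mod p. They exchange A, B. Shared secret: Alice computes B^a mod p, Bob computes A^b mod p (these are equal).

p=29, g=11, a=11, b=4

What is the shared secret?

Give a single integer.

A = 11^11 mod 29  (bits of 11 = 1011)
  bit 0 = 1: r = r^2 * 11 mod 29 = 1^2 * 11 = 1*11 = 11
  bit 1 = 0: r = r^2 mod 29 = 11^2 = 5
  bit 2 = 1: r = r^2 * 11 mod 29 = 5^2 * 11 = 25*11 = 14
  bit 3 = 1: r = r^2 * 11 mod 29 = 14^2 * 11 = 22*11 = 10
  -> A = 10
B = 11^4 mod 29  (bits of 4 = 100)
  bit 0 = 1: r = r^2 * 11 mod 29 = 1^2 * 11 = 1*11 = 11
  bit 1 = 0: r = r^2 mod 29 = 11^2 = 5
  bit 2 = 0: r = r^2 mod 29 = 5^2 = 25
  -> B = 25
s = B^a = 25^11 mod 29  (bits of 11 = 1011)
  bit 0 = 1: r = r^2 * 25 mod 29 = 1^2 * 25 = 1*25 = 25
  bit 1 = 0: r = r^2 mod 29 = 25^2 = 16
  bit 2 = 1: r = r^2 * 25 mod 29 = 16^2 * 25 = 24*25 = 20
  bit 3 = 1: r = r^2 * 25 mod 29 = 20^2 * 25 = 23*25 = 24
  -> s = B^a = 24

Answer: 24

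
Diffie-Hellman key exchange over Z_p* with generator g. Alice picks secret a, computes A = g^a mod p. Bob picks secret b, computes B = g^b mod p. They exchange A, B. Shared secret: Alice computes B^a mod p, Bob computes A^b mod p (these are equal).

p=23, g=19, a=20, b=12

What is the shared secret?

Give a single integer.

Answer: 13

Derivation:
A = 19^20 mod 23  (bits of 20 = 10100)
  bit 0 = 1: r = r^2 * 19 mod 23 = 1^2 * 19 = 1*19 = 19
  bit 1 = 0: r = r^2 mod 23 = 19^2 = 16
  bit 2 = 1: r = r^2 * 19 mod 23 = 16^2 * 19 = 3*19 = 11
  bit 3 = 0: r = r^2 mod 23 = 11^2 = 6
  bit 4 = 0: r = r^2 mod 23 = 6^2 = 13
  -> A = 13
B = 19^12 mod 23  (bits of 12 = 1100)
  bit 0 = 1: r = r^2 * 19 mod 23 = 1^2 * 19 = 1*19 = 19
  bit 1 = 1: r = r^2 * 19 mod 23 = 19^2 * 19 = 16*19 = 5
  bit 2 = 0: r = r^2 mod 23 = 5^2 = 2
  bit 3 = 0: r = r^2 mod 23 = 2^2 = 4
  -> B = 4
s = B^a = 4^20 mod 23  (bits of 20 = 10100)
  bit 0 = 1: r = r^2 * 4 mod 23 = 1^2 * 4 = 1*4 = 4
  bit 1 = 0: r = r^2 mod 23 = 4^2 = 16
  bit 2 = 1: r = r^2 * 4 mod 23 = 16^2 * 4 = 3*4 = 12
  bit 3 = 0: r = r^2 mod 23 = 12^2 = 6
  bit 4 = 0: r = r^2 mod 23 = 6^2 = 13
  -> s = B^a = 13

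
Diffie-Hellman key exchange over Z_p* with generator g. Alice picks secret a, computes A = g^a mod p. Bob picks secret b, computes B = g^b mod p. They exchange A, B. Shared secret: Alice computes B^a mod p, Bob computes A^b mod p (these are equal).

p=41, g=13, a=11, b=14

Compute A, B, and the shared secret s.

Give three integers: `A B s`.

A = 13^11 mod 41  (bits of 11 = 1011)
  bit 0 = 1: r = r^2 * 13 mod 41 = 1^2 * 13 = 1*13 = 13
  bit 1 = 0: r = r^2 mod 41 = 13^2 = 5
  bit 2 = 1: r = r^2 * 13 mod 41 = 5^2 * 13 = 25*13 = 38
  bit 3 = 1: r = r^2 * 13 mod 41 = 38^2 * 13 = 9*13 = 35
  -> A = 35
B = 13^14 mod 41  (bits of 14 = 1110)
  bit 0 = 1: r = r^2 * 13 mod 41 = 1^2 * 13 = 1*13 = 13
  bit 1 = 1: r = r^2 * 13 mod 41 = 13^2 * 13 = 5*13 = 24
  bit 2 = 1: r = r^2 * 13 mod 41 = 24^2 * 13 = 2*13 = 26
  bit 3 = 0: r = r^2 mod 41 = 26^2 = 20
  -> B = 20
s = B^a = 20^11 mod 41  (bits of 11 = 1011)
  bit 0 = 1: r = r^2 * 20 mod 41 = 1^2 * 20 = 1*20 = 20
  bit 1 = 0: r = r^2 mod 41 = 20^2 = 31
  bit 2 = 1: r = r^2 * 20 mod 41 = 31^2 * 20 = 18*20 = 32
  bit 3 = 1: r = r^2 * 20 mod 41 = 32^2 * 20 = 40*20 = 21
  -> s = B^a = 21

Answer: 35 20 21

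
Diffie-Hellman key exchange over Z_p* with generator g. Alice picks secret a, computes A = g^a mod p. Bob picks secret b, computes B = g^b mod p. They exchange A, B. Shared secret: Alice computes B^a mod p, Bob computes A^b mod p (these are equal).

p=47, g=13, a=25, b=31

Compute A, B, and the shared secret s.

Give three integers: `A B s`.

Answer: 19 10 41

Derivation:
A = 13^25 mod 47  (bits of 25 = 11001)
  bit 0 = 1: r = r^2 * 13 mod 47 = 1^2 * 13 = 1*13 = 13
  bit 1 = 1: r = r^2 * 13 mod 47 = 13^2 * 13 = 28*13 = 35
  bit 2 = 0: r = r^2 mod 47 = 35^2 = 3
  bit 3 = 0: r = r^2 mod 47 = 3^2 = 9
  bit 4 = 1: r = r^2 * 13 mod 47 = 9^2 * 13 = 34*13 = 19
  -> A = 19
B = 13^31 mod 47  (bits of 31 = 11111)
  bit 0 = 1: r = r^2 * 13 mod 47 = 1^2 * 13 = 1*13 = 13
  bit 1 = 1: r = r^2 * 13 mod 47 = 13^2 * 13 = 28*13 = 35
  bit 2 = 1: r = r^2 * 13 mod 47 = 35^2 * 13 = 3*13 = 39
  bit 3 = 1: r = r^2 * 13 mod 47 = 39^2 * 13 = 17*13 = 33
  bit 4 = 1: r = r^2 * 13 mod 47 = 33^2 * 13 = 8*13 = 10
  -> B = 10
s = B^a = 10^25 mod 47  (bits of 25 = 11001)
  bit 0 = 1: r = r^2 * 10 mod 47 = 1^2 * 10 = 1*10 = 10
  bit 1 = 1: r = r^2 * 10 mod 47 = 10^2 * 10 = 6*10 = 13
  bit 2 = 0: r = r^2 mod 47 = 13^2 = 28
  bit 3 = 0: r = r^2 mod 47 = 28^2 = 32
  bit 4 = 1: r = r^2 * 10 mod 47 = 32^2 * 10 = 37*10 = 41
  -> s = B^a = 41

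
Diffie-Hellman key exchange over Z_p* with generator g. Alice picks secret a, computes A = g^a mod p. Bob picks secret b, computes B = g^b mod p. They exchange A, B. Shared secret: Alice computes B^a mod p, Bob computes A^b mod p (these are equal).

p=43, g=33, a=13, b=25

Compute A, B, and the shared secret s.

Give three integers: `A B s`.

A = 33^13 mod 43  (bits of 13 = 1101)
  bit 0 = 1: r = r^2 * 33 mod 43 = 1^2 * 33 = 1*33 = 33
  bit 1 = 1: r = r^2 * 33 mod 43 = 33^2 * 33 = 14*33 = 32
  bit 2 = 0: r = r^2 mod 43 = 32^2 = 35
  bit 3 = 1: r = r^2 * 33 mod 43 = 35^2 * 33 = 21*33 = 5
  -> A = 5
B = 33^25 mod 43  (bits of 25 = 11001)
  bit 0 = 1: r = r^2 * 33 mod 43 = 1^2 * 33 = 1*33 = 33
  bit 1 = 1: r = r^2 * 33 mod 43 = 33^2 * 33 = 14*33 = 32
  bit 2 = 0: r = r^2 mod 43 = 32^2 = 35
  bit 3 = 0: r = r^2 mod 43 = 35^2 = 21
  bit 4 = 1: r = r^2 * 33 mod 43 = 21^2 * 33 = 11*33 = 19
  -> B = 19
s = B^a = 19^13 mod 43  (bits of 13 = 1101)
  bit 0 = 1: r = r^2 * 19 mod 43 = 1^2 * 19 = 1*19 = 19
  bit 1 = 1: r = r^2 * 19 mod 43 = 19^2 * 19 = 17*19 = 22
  bit 2 = 0: r = r^2 mod 43 = 22^2 = 11
  bit 3 = 1: r = r^2 * 19 mod 43 = 11^2 * 19 = 35*19 = 20
  -> s = B^a = 20

Answer: 5 19 20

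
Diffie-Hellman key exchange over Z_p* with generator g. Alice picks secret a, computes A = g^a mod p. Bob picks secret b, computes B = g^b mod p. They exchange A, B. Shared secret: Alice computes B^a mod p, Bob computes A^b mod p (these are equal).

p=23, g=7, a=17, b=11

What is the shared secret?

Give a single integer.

A = 7^17 mod 23  (bits of 17 = 10001)
  bit 0 = 1: r = r^2 * 7 mod 23 = 1^2 * 7 = 1*7 = 7
  bit 1 = 0: r = r^2 mod 23 = 7^2 = 3
  bit 2 = 0: r = r^2 mod 23 = 3^2 = 9
  bit 3 = 0: r = r^2 mod 23 = 9^2 = 12
  bit 4 = 1: r = r^2 * 7 mod 23 = 12^2 * 7 = 6*7 = 19
  -> A = 19
B = 7^11 mod 23  (bits of 11 = 1011)
  bit 0 = 1: r = r^2 * 7 mod 23 = 1^2 * 7 = 1*7 = 7
  bit 1 = 0: r = r^2 mod 23 = 7^2 = 3
  bit 2 = 1: r = r^2 * 7 mod 23 = 3^2 * 7 = 9*7 = 17
  bit 3 = 1: r = r^2 * 7 mod 23 = 17^2 * 7 = 13*7 = 22
  -> B = 22
s = B^a = 22^17 mod 23  (bits of 17 = 10001)
  bit 0 = 1: r = r^2 * 22 mod 23 = 1^2 * 22 = 1*22 = 22
  bit 1 = 0: r = r^2 mod 23 = 22^2 = 1
  bit 2 = 0: r = r^2 mod 23 = 1^2 = 1
  bit 3 = 0: r = r^2 mod 23 = 1^2 = 1
  bit 4 = 1: r = r^2 * 22 mod 23 = 1^2 * 22 = 1*22 = 22
  -> s = B^a = 22

Answer: 22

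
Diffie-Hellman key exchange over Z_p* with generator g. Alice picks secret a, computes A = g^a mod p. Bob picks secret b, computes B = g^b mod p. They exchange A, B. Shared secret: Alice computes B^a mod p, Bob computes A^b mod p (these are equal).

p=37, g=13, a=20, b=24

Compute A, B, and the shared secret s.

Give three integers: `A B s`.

Answer: 16 26 10

Derivation:
A = 13^20 mod 37  (bits of 20 = 10100)
  bit 0 = 1: r = r^2 * 13 mod 37 = 1^2 * 13 = 1*13 = 13
  bit 1 = 0: r = r^2 mod 37 = 13^2 = 21
  bit 2 = 1: r = r^2 * 13 mod 37 = 21^2 * 13 = 34*13 = 35
  bit 3 = 0: r = r^2 mod 37 = 35^2 = 4
  bit 4 = 0: r = r^2 mod 37 = 4^2 = 16
  -> A = 16
B = 13^24 mod 37  (bits of 24 = 11000)
  bit 0 = 1: r = r^2 * 13 mod 37 = 1^2 * 13 = 1*13 = 13
  bit 1 = 1: r = r^2 * 13 mod 37 = 13^2 * 13 = 21*13 = 14
  bit 2 = 0: r = r^2 mod 37 = 14^2 = 11
  bit 3 = 0: r = r^2 mod 37 = 11^2 = 10
  bit 4 = 0: r = r^2 mod 37 = 10^2 = 26
  -> B = 26
s = B^a = 26^20 mod 37  (bits of 20 = 10100)
  bit 0 = 1: r = r^2 * 26 mod 37 = 1^2 * 26 = 1*26 = 26
  bit 1 = 0: r = r^2 mod 37 = 26^2 = 10
  bit 2 = 1: r = r^2 * 26 mod 37 = 10^2 * 26 = 26*26 = 10
  bit 3 = 0: r = r^2 mod 37 = 10^2 = 26
  bit 4 = 0: r = r^2 mod 37 = 26^2 = 10
  -> s = B^a = 10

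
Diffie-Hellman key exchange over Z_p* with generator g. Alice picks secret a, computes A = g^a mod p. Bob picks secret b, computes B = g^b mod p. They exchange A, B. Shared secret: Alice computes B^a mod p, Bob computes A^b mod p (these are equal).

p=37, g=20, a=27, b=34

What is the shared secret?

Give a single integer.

A = 20^27 mod 37  (bits of 27 = 11011)
  bit 0 = 1: r = r^2 * 20 mod 37 = 1^2 * 20 = 1*20 = 20
  bit 1 = 1: r = r^2 * 20 mod 37 = 20^2 * 20 = 30*20 = 8
  bit 2 = 0: r = r^2 mod 37 = 8^2 = 27
  bit 3 = 1: r = r^2 * 20 mod 37 = 27^2 * 20 = 26*20 = 2
  bit 4 = 1: r = r^2 * 20 mod 37 = 2^2 * 20 = 4*20 = 6
  -> A = 6
B = 20^34 mod 37  (bits of 34 = 100010)
  bit 0 = 1: r = r^2 * 20 mod 37 = 1^2 * 20 = 1*20 = 20
  bit 1 = 0: r = r^2 mod 37 = 20^2 = 30
  bit 2 = 0: r = r^2 mod 37 = 30^2 = 12
  bit 3 = 0: r = r^2 mod 37 = 12^2 = 33
  bit 4 = 1: r = r^2 * 20 mod 37 = 33^2 * 20 = 16*20 = 24
  bit 5 = 0: r = r^2 mod 37 = 24^2 = 21
  -> B = 21
s = B^a = 21^27 mod 37  (bits of 27 = 11011)
  bit 0 = 1: r = r^2 * 21 mod 37 = 1^2 * 21 = 1*21 = 21
  bit 1 = 1: r = r^2 * 21 mod 37 = 21^2 * 21 = 34*21 = 11
  bit 2 = 0: r = r^2 mod 37 = 11^2 = 10
  bit 3 = 1: r = r^2 * 21 mod 37 = 10^2 * 21 = 26*21 = 28
  bit 4 = 1: r = r^2 * 21 mod 37 = 28^2 * 21 = 7*21 = 36
  -> s = B^a = 36

Answer: 36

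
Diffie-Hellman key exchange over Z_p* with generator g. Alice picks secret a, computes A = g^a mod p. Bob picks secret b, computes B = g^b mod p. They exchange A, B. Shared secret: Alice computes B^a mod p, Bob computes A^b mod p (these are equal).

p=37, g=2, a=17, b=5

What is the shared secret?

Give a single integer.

A = 2^17 mod 37  (bits of 17 = 10001)
  bit 0 = 1: r = r^2 * 2 mod 37 = 1^2 * 2 = 1*2 = 2
  bit 1 = 0: r = r^2 mod 37 = 2^2 = 4
  bit 2 = 0: r = r^2 mod 37 = 4^2 = 16
  bit 3 = 0: r = r^2 mod 37 = 16^2 = 34
  bit 4 = 1: r = r^2 * 2 mod 37 = 34^2 * 2 = 9*2 = 18
  -> A = 18
B = 2^5 mod 37  (bits of 5 = 101)
  bit 0 = 1: r = r^2 * 2 mod 37 = 1^2 * 2 = 1*2 = 2
  bit 1 = 0: r = r^2 mod 37 = 2^2 = 4
  bit 2 = 1: r = r^2 * 2 mod 37 = 4^2 * 2 = 16*2 = 32
  -> B = 32
s = B^a = 32^17 mod 37  (bits of 17 = 10001)
  bit 0 = 1: r = r^2 * 32 mod 37 = 1^2 * 32 = 1*32 = 32
  bit 1 = 0: r = r^2 mod 37 = 32^2 = 25
  bit 2 = 0: r = r^2 mod 37 = 25^2 = 33
  bit 3 = 0: r = r^2 mod 37 = 33^2 = 16
  bit 4 = 1: r = r^2 * 32 mod 37 = 16^2 * 32 = 34*32 = 15
  -> s = B^a = 15

Answer: 15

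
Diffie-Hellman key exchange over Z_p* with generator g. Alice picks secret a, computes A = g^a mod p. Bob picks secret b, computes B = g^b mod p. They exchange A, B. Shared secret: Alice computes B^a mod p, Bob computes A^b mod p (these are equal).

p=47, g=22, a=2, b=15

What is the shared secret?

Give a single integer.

A = 22^2 mod 47  (bits of 2 = 10)
  bit 0 = 1: r = r^2 * 22 mod 47 = 1^2 * 22 = 1*22 = 22
  bit 1 = 0: r = r^2 mod 47 = 22^2 = 14
  -> A = 14
B = 22^15 mod 47  (bits of 15 = 1111)
  bit 0 = 1: r = r^2 * 22 mod 47 = 1^2 * 22 = 1*22 = 22
  bit 1 = 1: r = r^2 * 22 mod 47 = 22^2 * 22 = 14*22 = 26
  bit 2 = 1: r = r^2 * 22 mod 47 = 26^2 * 22 = 18*22 = 20
  bit 3 = 1: r = r^2 * 22 mod 47 = 20^2 * 22 = 24*22 = 11
  -> B = 11
s = B^a = 11^2 mod 47  (bits of 2 = 10)
  bit 0 = 1: r = r^2 * 11 mod 47 = 1^2 * 11 = 1*11 = 11
  bit 1 = 0: r = r^2 mod 47 = 11^2 = 27
  -> s = B^a = 27

Answer: 27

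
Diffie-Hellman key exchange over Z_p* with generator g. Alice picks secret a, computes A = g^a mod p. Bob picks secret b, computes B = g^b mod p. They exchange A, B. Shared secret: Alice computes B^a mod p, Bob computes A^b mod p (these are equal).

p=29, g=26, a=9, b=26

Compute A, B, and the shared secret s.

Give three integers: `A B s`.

Answer: 8 13 5

Derivation:
A = 26^9 mod 29  (bits of 9 = 1001)
  bit 0 = 1: r = r^2 * 26 mod 29 = 1^2 * 26 = 1*26 = 26
  bit 1 = 0: r = r^2 mod 29 = 26^2 = 9
  bit 2 = 0: r = r^2 mod 29 = 9^2 = 23
  bit 3 = 1: r = r^2 * 26 mod 29 = 23^2 * 26 = 7*26 = 8
  -> A = 8
B = 26^26 mod 29  (bits of 26 = 11010)
  bit 0 = 1: r = r^2 * 26 mod 29 = 1^2 * 26 = 1*26 = 26
  bit 1 = 1: r = r^2 * 26 mod 29 = 26^2 * 26 = 9*26 = 2
  bit 2 = 0: r = r^2 mod 29 = 2^2 = 4
  bit 3 = 1: r = r^2 * 26 mod 29 = 4^2 * 26 = 16*26 = 10
  bit 4 = 0: r = r^2 mod 29 = 10^2 = 13
  -> B = 13
s = B^a = 13^9 mod 29  (bits of 9 = 1001)
  bit 0 = 1: r = r^2 * 13 mod 29 = 1^2 * 13 = 1*13 = 13
  bit 1 = 0: r = r^2 mod 29 = 13^2 = 24
  bit 2 = 0: r = r^2 mod 29 = 24^2 = 25
  bit 3 = 1: r = r^2 * 13 mod 29 = 25^2 * 13 = 16*13 = 5
  -> s = B^a = 5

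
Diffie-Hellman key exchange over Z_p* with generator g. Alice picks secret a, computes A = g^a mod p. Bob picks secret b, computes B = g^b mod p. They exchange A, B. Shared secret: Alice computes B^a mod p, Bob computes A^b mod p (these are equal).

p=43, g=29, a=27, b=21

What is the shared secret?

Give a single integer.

Answer: 42

Derivation:
A = 29^27 mod 43  (bits of 27 = 11011)
  bit 0 = 1: r = r^2 * 29 mod 43 = 1^2 * 29 = 1*29 = 29
  bit 1 = 1: r = r^2 * 29 mod 43 = 29^2 * 29 = 24*29 = 8
  bit 2 = 0: r = r^2 mod 43 = 8^2 = 21
  bit 3 = 1: r = r^2 * 29 mod 43 = 21^2 * 29 = 11*29 = 18
  bit 4 = 1: r = r^2 * 29 mod 43 = 18^2 * 29 = 23*29 = 22
  -> A = 22
B = 29^21 mod 43  (bits of 21 = 10101)
  bit 0 = 1: r = r^2 * 29 mod 43 = 1^2 * 29 = 1*29 = 29
  bit 1 = 0: r = r^2 mod 43 = 29^2 = 24
  bit 2 = 1: r = r^2 * 29 mod 43 = 24^2 * 29 = 17*29 = 20
  bit 3 = 0: r = r^2 mod 43 = 20^2 = 13
  bit 4 = 1: r = r^2 * 29 mod 43 = 13^2 * 29 = 40*29 = 42
  -> B = 42
s = B^a = 42^27 mod 43  (bits of 27 = 11011)
  bit 0 = 1: r = r^2 * 42 mod 43 = 1^2 * 42 = 1*42 = 42
  bit 1 = 1: r = r^2 * 42 mod 43 = 42^2 * 42 = 1*42 = 42
  bit 2 = 0: r = r^2 mod 43 = 42^2 = 1
  bit 3 = 1: r = r^2 * 42 mod 43 = 1^2 * 42 = 1*42 = 42
  bit 4 = 1: r = r^2 * 42 mod 43 = 42^2 * 42 = 1*42 = 42
  -> s = B^a = 42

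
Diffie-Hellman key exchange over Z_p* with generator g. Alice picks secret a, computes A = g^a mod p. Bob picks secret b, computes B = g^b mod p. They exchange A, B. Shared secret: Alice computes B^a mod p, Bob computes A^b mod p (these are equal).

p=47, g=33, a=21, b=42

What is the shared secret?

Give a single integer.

Answer: 7

Derivation:
A = 33^21 mod 47  (bits of 21 = 10101)
  bit 0 = 1: r = r^2 * 33 mod 47 = 1^2 * 33 = 1*33 = 33
  bit 1 = 0: r = r^2 mod 47 = 33^2 = 8
  bit 2 = 1: r = r^2 * 33 mod 47 = 8^2 * 33 = 17*33 = 44
  bit 3 = 0: r = r^2 mod 47 = 44^2 = 9
  bit 4 = 1: r = r^2 * 33 mod 47 = 9^2 * 33 = 34*33 = 41
  -> A = 41
B = 33^42 mod 47  (bits of 42 = 101010)
  bit 0 = 1: r = r^2 * 33 mod 47 = 1^2 * 33 = 1*33 = 33
  bit 1 = 0: r = r^2 mod 47 = 33^2 = 8
  bit 2 = 1: r = r^2 * 33 mod 47 = 8^2 * 33 = 17*33 = 44
  bit 3 = 0: r = r^2 mod 47 = 44^2 = 9
  bit 4 = 1: r = r^2 * 33 mod 47 = 9^2 * 33 = 34*33 = 41
  bit 5 = 0: r = r^2 mod 47 = 41^2 = 36
  -> B = 36
s = B^a = 36^21 mod 47  (bits of 21 = 10101)
  bit 0 = 1: r = r^2 * 36 mod 47 = 1^2 * 36 = 1*36 = 36
  bit 1 = 0: r = r^2 mod 47 = 36^2 = 27
  bit 2 = 1: r = r^2 * 36 mod 47 = 27^2 * 36 = 24*36 = 18
  bit 3 = 0: r = r^2 mod 47 = 18^2 = 42
  bit 4 = 1: r = r^2 * 36 mod 47 = 42^2 * 36 = 25*36 = 7
  -> s = B^a = 7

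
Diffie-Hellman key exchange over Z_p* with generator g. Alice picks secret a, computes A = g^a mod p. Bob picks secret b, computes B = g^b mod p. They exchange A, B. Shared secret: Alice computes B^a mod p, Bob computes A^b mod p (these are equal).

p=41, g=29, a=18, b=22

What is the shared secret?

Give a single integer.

A = 29^18 mod 41  (bits of 18 = 10010)
  bit 0 = 1: r = r^2 * 29 mod 41 = 1^2 * 29 = 1*29 = 29
  bit 1 = 0: r = r^2 mod 41 = 29^2 = 21
  bit 2 = 0: r = r^2 mod 41 = 21^2 = 31
  bit 3 = 1: r = r^2 * 29 mod 41 = 31^2 * 29 = 18*29 = 30
  bit 4 = 0: r = r^2 mod 41 = 30^2 = 39
  -> A = 39
B = 29^22 mod 41  (bits of 22 = 10110)
  bit 0 = 1: r = r^2 * 29 mod 41 = 1^2 * 29 = 1*29 = 29
  bit 1 = 0: r = r^2 mod 41 = 29^2 = 21
  bit 2 = 1: r = r^2 * 29 mod 41 = 21^2 * 29 = 31*29 = 38
  bit 3 = 1: r = r^2 * 29 mod 41 = 38^2 * 29 = 9*29 = 15
  bit 4 = 0: r = r^2 mod 41 = 15^2 = 20
  -> B = 20
s = B^a = 20^18 mod 41  (bits of 18 = 10010)
  bit 0 = 1: r = r^2 * 20 mod 41 = 1^2 * 20 = 1*20 = 20
  bit 1 = 0: r = r^2 mod 41 = 20^2 = 31
  bit 2 = 0: r = r^2 mod 41 = 31^2 = 18
  bit 3 = 1: r = r^2 * 20 mod 41 = 18^2 * 20 = 37*20 = 2
  bit 4 = 0: r = r^2 mod 41 = 2^2 = 4
  -> s = B^a = 4

Answer: 4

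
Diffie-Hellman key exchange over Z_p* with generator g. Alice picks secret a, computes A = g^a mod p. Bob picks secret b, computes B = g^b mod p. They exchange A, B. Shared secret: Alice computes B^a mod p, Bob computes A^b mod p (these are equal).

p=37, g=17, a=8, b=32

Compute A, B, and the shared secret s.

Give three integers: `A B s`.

A = 17^8 mod 37  (bits of 8 = 1000)
  bit 0 = 1: r = r^2 * 17 mod 37 = 1^2 * 17 = 1*17 = 17
  bit 1 = 0: r = r^2 mod 37 = 17^2 = 30
  bit 2 = 0: r = r^2 mod 37 = 30^2 = 12
  bit 3 = 0: r = r^2 mod 37 = 12^2 = 33
  -> A = 33
B = 17^32 mod 37  (bits of 32 = 100000)
  bit 0 = 1: r = r^2 * 17 mod 37 = 1^2 * 17 = 1*17 = 17
  bit 1 = 0: r = r^2 mod 37 = 17^2 = 30
  bit 2 = 0: r = r^2 mod 37 = 30^2 = 12
  bit 3 = 0: r = r^2 mod 37 = 12^2 = 33
  bit 4 = 0: r = r^2 mod 37 = 33^2 = 16
  bit 5 = 0: r = r^2 mod 37 = 16^2 = 34
  -> B = 34
s = B^a = 34^8 mod 37  (bits of 8 = 1000)
  bit 0 = 1: r = r^2 * 34 mod 37 = 1^2 * 34 = 1*34 = 34
  bit 1 = 0: r = r^2 mod 37 = 34^2 = 9
  bit 2 = 0: r = r^2 mod 37 = 9^2 = 7
  bit 3 = 0: r = r^2 mod 37 = 7^2 = 12
  -> s = B^a = 12

Answer: 33 34 12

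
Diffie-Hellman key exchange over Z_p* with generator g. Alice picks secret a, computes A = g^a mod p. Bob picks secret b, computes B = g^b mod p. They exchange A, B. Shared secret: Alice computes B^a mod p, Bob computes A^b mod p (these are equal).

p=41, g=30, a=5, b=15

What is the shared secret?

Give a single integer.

Answer: 27

Derivation:
A = 30^5 mod 41  (bits of 5 = 101)
  bit 0 = 1: r = r^2 * 30 mod 41 = 1^2 * 30 = 1*30 = 30
  bit 1 = 0: r = r^2 mod 41 = 30^2 = 39
  bit 2 = 1: r = r^2 * 30 mod 41 = 39^2 * 30 = 4*30 = 38
  -> A = 38
B = 30^15 mod 41  (bits of 15 = 1111)
  bit 0 = 1: r = r^2 * 30 mod 41 = 1^2 * 30 = 1*30 = 30
  bit 1 = 1: r = r^2 * 30 mod 41 = 30^2 * 30 = 39*30 = 22
  bit 2 = 1: r = r^2 * 30 mod 41 = 22^2 * 30 = 33*30 = 6
  bit 3 = 1: r = r^2 * 30 mod 41 = 6^2 * 30 = 36*30 = 14
  -> B = 14
s = B^a = 14^5 mod 41  (bits of 5 = 101)
  bit 0 = 1: r = r^2 * 14 mod 41 = 1^2 * 14 = 1*14 = 14
  bit 1 = 0: r = r^2 mod 41 = 14^2 = 32
  bit 2 = 1: r = r^2 * 14 mod 41 = 32^2 * 14 = 40*14 = 27
  -> s = B^a = 27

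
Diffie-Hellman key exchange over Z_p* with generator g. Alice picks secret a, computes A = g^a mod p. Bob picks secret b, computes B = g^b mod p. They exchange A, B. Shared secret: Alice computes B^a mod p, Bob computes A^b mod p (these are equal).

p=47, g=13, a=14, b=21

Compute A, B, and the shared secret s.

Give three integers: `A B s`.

A = 13^14 mod 47  (bits of 14 = 1110)
  bit 0 = 1: r = r^2 * 13 mod 47 = 1^2 * 13 = 1*13 = 13
  bit 1 = 1: r = r^2 * 13 mod 47 = 13^2 * 13 = 28*13 = 35
  bit 2 = 1: r = r^2 * 13 mod 47 = 35^2 * 13 = 3*13 = 39
  bit 3 = 0: r = r^2 mod 47 = 39^2 = 17
  -> A = 17
B = 13^21 mod 47  (bits of 21 = 10101)
  bit 0 = 1: r = r^2 * 13 mod 47 = 1^2 * 13 = 1*13 = 13
  bit 1 = 0: r = r^2 mod 47 = 13^2 = 28
  bit 2 = 1: r = r^2 * 13 mod 47 = 28^2 * 13 = 32*13 = 40
  bit 3 = 0: r = r^2 mod 47 = 40^2 = 2
  bit 4 = 1: r = r^2 * 13 mod 47 = 2^2 * 13 = 4*13 = 5
  -> B = 5
s = B^a = 5^14 mod 47  (bits of 14 = 1110)
  bit 0 = 1: r = r^2 * 5 mod 47 = 1^2 * 5 = 1*5 = 5
  bit 1 = 1: r = r^2 * 5 mod 47 = 5^2 * 5 = 25*5 = 31
  bit 2 = 1: r = r^2 * 5 mod 47 = 31^2 * 5 = 21*5 = 11
  bit 3 = 0: r = r^2 mod 47 = 11^2 = 27
  -> s = B^a = 27

Answer: 17 5 27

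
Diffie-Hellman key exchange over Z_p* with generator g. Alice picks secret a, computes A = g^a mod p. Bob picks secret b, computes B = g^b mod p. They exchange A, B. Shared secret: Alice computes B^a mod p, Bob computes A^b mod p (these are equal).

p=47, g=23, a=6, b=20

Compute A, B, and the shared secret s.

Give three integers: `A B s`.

A = 23^6 mod 47  (bits of 6 = 110)
  bit 0 = 1: r = r^2 * 23 mod 47 = 1^2 * 23 = 1*23 = 23
  bit 1 = 1: r = r^2 * 23 mod 47 = 23^2 * 23 = 12*23 = 41
  bit 2 = 0: r = r^2 mod 47 = 41^2 = 36
  -> A = 36
B = 23^20 mod 47  (bits of 20 = 10100)
  bit 0 = 1: r = r^2 * 23 mod 47 = 1^2 * 23 = 1*23 = 23
  bit 1 = 0: r = r^2 mod 47 = 23^2 = 12
  bit 2 = 1: r = r^2 * 23 mod 47 = 12^2 * 23 = 3*23 = 22
  bit 3 = 0: r = r^2 mod 47 = 22^2 = 14
  bit 4 = 0: r = r^2 mod 47 = 14^2 = 8
  -> B = 8
s = B^a = 8^6 mod 47  (bits of 6 = 110)
  bit 0 = 1: r = r^2 * 8 mod 47 = 1^2 * 8 = 1*8 = 8
  bit 1 = 1: r = r^2 * 8 mod 47 = 8^2 * 8 = 17*8 = 42
  bit 2 = 0: r = r^2 mod 47 = 42^2 = 25
  -> s = B^a = 25

Answer: 36 8 25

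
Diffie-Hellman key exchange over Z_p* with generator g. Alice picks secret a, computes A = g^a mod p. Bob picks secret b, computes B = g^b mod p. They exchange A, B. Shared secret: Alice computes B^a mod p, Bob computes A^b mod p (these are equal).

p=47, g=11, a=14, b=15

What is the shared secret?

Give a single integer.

Answer: 32

Derivation:
A = 11^14 mod 47  (bits of 14 = 1110)
  bit 0 = 1: r = r^2 * 11 mod 47 = 1^2 * 11 = 1*11 = 11
  bit 1 = 1: r = r^2 * 11 mod 47 = 11^2 * 11 = 27*11 = 15
  bit 2 = 1: r = r^2 * 11 mod 47 = 15^2 * 11 = 37*11 = 31
  bit 3 = 0: r = r^2 mod 47 = 31^2 = 21
  -> A = 21
B = 11^15 mod 47  (bits of 15 = 1111)
  bit 0 = 1: r = r^2 * 11 mod 47 = 1^2 * 11 = 1*11 = 11
  bit 1 = 1: r = r^2 * 11 mod 47 = 11^2 * 11 = 27*11 = 15
  bit 2 = 1: r = r^2 * 11 mod 47 = 15^2 * 11 = 37*11 = 31
  bit 3 = 1: r = r^2 * 11 mod 47 = 31^2 * 11 = 21*11 = 43
  -> B = 43
s = B^a = 43^14 mod 47  (bits of 14 = 1110)
  bit 0 = 1: r = r^2 * 43 mod 47 = 1^2 * 43 = 1*43 = 43
  bit 1 = 1: r = r^2 * 43 mod 47 = 43^2 * 43 = 16*43 = 30
  bit 2 = 1: r = r^2 * 43 mod 47 = 30^2 * 43 = 7*43 = 19
  bit 3 = 0: r = r^2 mod 47 = 19^2 = 32
  -> s = B^a = 32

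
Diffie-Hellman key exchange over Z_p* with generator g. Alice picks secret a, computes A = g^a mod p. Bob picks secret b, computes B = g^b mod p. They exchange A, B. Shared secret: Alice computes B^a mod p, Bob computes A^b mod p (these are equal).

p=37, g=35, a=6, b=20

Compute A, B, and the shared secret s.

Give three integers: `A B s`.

A = 35^6 mod 37  (bits of 6 = 110)
  bit 0 = 1: r = r^2 * 35 mod 37 = 1^2 * 35 = 1*35 = 35
  bit 1 = 1: r = r^2 * 35 mod 37 = 35^2 * 35 = 4*35 = 29
  bit 2 = 0: r = r^2 mod 37 = 29^2 = 27
  -> A = 27
B = 35^20 mod 37  (bits of 20 = 10100)
  bit 0 = 1: r = r^2 * 35 mod 37 = 1^2 * 35 = 1*35 = 35
  bit 1 = 0: r = r^2 mod 37 = 35^2 = 4
  bit 2 = 1: r = r^2 * 35 mod 37 = 4^2 * 35 = 16*35 = 5
  bit 3 = 0: r = r^2 mod 37 = 5^2 = 25
  bit 4 = 0: r = r^2 mod 37 = 25^2 = 33
  -> B = 33
s = B^a = 33^6 mod 37  (bits of 6 = 110)
  bit 0 = 1: r = r^2 * 33 mod 37 = 1^2 * 33 = 1*33 = 33
  bit 1 = 1: r = r^2 * 33 mod 37 = 33^2 * 33 = 16*33 = 10
  bit 2 = 0: r = r^2 mod 37 = 10^2 = 26
  -> s = B^a = 26

Answer: 27 33 26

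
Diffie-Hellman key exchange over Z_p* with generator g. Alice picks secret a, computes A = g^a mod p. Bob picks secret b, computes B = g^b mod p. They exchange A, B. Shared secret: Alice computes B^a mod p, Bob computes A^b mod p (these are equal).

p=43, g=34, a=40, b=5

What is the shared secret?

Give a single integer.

A = 34^40 mod 43  (bits of 40 = 101000)
  bit 0 = 1: r = r^2 * 34 mod 43 = 1^2 * 34 = 1*34 = 34
  bit 1 = 0: r = r^2 mod 43 = 34^2 = 38
  bit 2 = 1: r = r^2 * 34 mod 43 = 38^2 * 34 = 25*34 = 33
  bit 3 = 0: r = r^2 mod 43 = 33^2 = 14
  bit 4 = 0: r = r^2 mod 43 = 14^2 = 24
  bit 5 = 0: r = r^2 mod 43 = 24^2 = 17
  -> A = 17
B = 34^5 mod 43  (bits of 5 = 101)
  bit 0 = 1: r = r^2 * 34 mod 43 = 1^2 * 34 = 1*34 = 34
  bit 1 = 0: r = r^2 mod 43 = 34^2 = 38
  bit 2 = 1: r = r^2 * 34 mod 43 = 38^2 * 34 = 25*34 = 33
  -> B = 33
s = B^a = 33^40 mod 43  (bits of 40 = 101000)
  bit 0 = 1: r = r^2 * 33 mod 43 = 1^2 * 33 = 1*33 = 33
  bit 1 = 0: r = r^2 mod 43 = 33^2 = 14
  bit 2 = 1: r = r^2 * 33 mod 43 = 14^2 * 33 = 24*33 = 18
  bit 3 = 0: r = r^2 mod 43 = 18^2 = 23
  bit 4 = 0: r = r^2 mod 43 = 23^2 = 13
  bit 5 = 0: r = r^2 mod 43 = 13^2 = 40
  -> s = B^a = 40

Answer: 40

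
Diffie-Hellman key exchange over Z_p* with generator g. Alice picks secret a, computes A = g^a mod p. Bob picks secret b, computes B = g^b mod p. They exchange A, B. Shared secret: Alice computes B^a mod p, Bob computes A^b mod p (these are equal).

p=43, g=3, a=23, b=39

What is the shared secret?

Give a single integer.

Answer: 22

Derivation:
A = 3^23 mod 43  (bits of 23 = 10111)
  bit 0 = 1: r = r^2 * 3 mod 43 = 1^2 * 3 = 1*3 = 3
  bit 1 = 0: r = r^2 mod 43 = 3^2 = 9
  bit 2 = 1: r = r^2 * 3 mod 43 = 9^2 * 3 = 38*3 = 28
  bit 3 = 1: r = r^2 * 3 mod 43 = 28^2 * 3 = 10*3 = 30
  bit 4 = 1: r = r^2 * 3 mod 43 = 30^2 * 3 = 40*3 = 34
  -> A = 34
B = 3^39 mod 43  (bits of 39 = 100111)
  bit 0 = 1: r = r^2 * 3 mod 43 = 1^2 * 3 = 1*3 = 3
  bit 1 = 0: r = r^2 mod 43 = 3^2 = 9
  bit 2 = 0: r = r^2 mod 43 = 9^2 = 38
  bit 3 = 1: r = r^2 * 3 mod 43 = 38^2 * 3 = 25*3 = 32
  bit 4 = 1: r = r^2 * 3 mod 43 = 32^2 * 3 = 35*3 = 19
  bit 5 = 1: r = r^2 * 3 mod 43 = 19^2 * 3 = 17*3 = 8
  -> B = 8
s = B^a = 8^23 mod 43  (bits of 23 = 10111)
  bit 0 = 1: r = r^2 * 8 mod 43 = 1^2 * 8 = 1*8 = 8
  bit 1 = 0: r = r^2 mod 43 = 8^2 = 21
  bit 2 = 1: r = r^2 * 8 mod 43 = 21^2 * 8 = 11*8 = 2
  bit 3 = 1: r = r^2 * 8 mod 43 = 2^2 * 8 = 4*8 = 32
  bit 4 = 1: r = r^2 * 8 mod 43 = 32^2 * 8 = 35*8 = 22
  -> s = B^a = 22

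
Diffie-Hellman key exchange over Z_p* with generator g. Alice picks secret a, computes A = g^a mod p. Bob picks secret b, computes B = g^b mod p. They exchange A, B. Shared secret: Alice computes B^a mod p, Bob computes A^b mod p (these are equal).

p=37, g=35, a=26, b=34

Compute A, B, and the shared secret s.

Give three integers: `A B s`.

Answer: 3 28 33

Derivation:
A = 35^26 mod 37  (bits of 26 = 11010)
  bit 0 = 1: r = r^2 * 35 mod 37 = 1^2 * 35 = 1*35 = 35
  bit 1 = 1: r = r^2 * 35 mod 37 = 35^2 * 35 = 4*35 = 29
  bit 2 = 0: r = r^2 mod 37 = 29^2 = 27
  bit 3 = 1: r = r^2 * 35 mod 37 = 27^2 * 35 = 26*35 = 22
  bit 4 = 0: r = r^2 mod 37 = 22^2 = 3
  -> A = 3
B = 35^34 mod 37  (bits of 34 = 100010)
  bit 0 = 1: r = r^2 * 35 mod 37 = 1^2 * 35 = 1*35 = 35
  bit 1 = 0: r = r^2 mod 37 = 35^2 = 4
  bit 2 = 0: r = r^2 mod 37 = 4^2 = 16
  bit 3 = 0: r = r^2 mod 37 = 16^2 = 34
  bit 4 = 1: r = r^2 * 35 mod 37 = 34^2 * 35 = 9*35 = 19
  bit 5 = 0: r = r^2 mod 37 = 19^2 = 28
  -> B = 28
s = B^a = 28^26 mod 37  (bits of 26 = 11010)
  bit 0 = 1: r = r^2 * 28 mod 37 = 1^2 * 28 = 1*28 = 28
  bit 1 = 1: r = r^2 * 28 mod 37 = 28^2 * 28 = 7*28 = 11
  bit 2 = 0: r = r^2 mod 37 = 11^2 = 10
  bit 3 = 1: r = r^2 * 28 mod 37 = 10^2 * 28 = 26*28 = 25
  bit 4 = 0: r = r^2 mod 37 = 25^2 = 33
  -> s = B^a = 33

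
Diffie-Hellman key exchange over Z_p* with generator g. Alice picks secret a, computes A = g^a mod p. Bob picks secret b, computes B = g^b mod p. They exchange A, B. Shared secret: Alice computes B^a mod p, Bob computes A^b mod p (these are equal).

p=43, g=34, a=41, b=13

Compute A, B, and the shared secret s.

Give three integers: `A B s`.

A = 34^41 mod 43  (bits of 41 = 101001)
  bit 0 = 1: r = r^2 * 34 mod 43 = 1^2 * 34 = 1*34 = 34
  bit 1 = 0: r = r^2 mod 43 = 34^2 = 38
  bit 2 = 1: r = r^2 * 34 mod 43 = 38^2 * 34 = 25*34 = 33
  bit 3 = 0: r = r^2 mod 43 = 33^2 = 14
  bit 4 = 0: r = r^2 mod 43 = 14^2 = 24
  bit 5 = 1: r = r^2 * 34 mod 43 = 24^2 * 34 = 17*34 = 19
  -> A = 19
B = 34^13 mod 43  (bits of 13 = 1101)
  bit 0 = 1: r = r^2 * 34 mod 43 = 1^2 * 34 = 1*34 = 34
  bit 1 = 1: r = r^2 * 34 mod 43 = 34^2 * 34 = 38*34 = 2
  bit 2 = 0: r = r^2 mod 43 = 2^2 = 4
  bit 3 = 1: r = r^2 * 34 mod 43 = 4^2 * 34 = 16*34 = 28
  -> B = 28
s = B^a = 28^41 mod 43  (bits of 41 = 101001)
  bit 0 = 1: r = r^2 * 28 mod 43 = 1^2 * 28 = 1*28 = 28
  bit 1 = 0: r = r^2 mod 43 = 28^2 = 10
  bit 2 = 1: r = r^2 * 28 mod 43 = 10^2 * 28 = 14*28 = 5
  bit 3 = 0: r = r^2 mod 43 = 5^2 = 25
  bit 4 = 0: r = r^2 mod 43 = 25^2 = 23
  bit 5 = 1: r = r^2 * 28 mod 43 = 23^2 * 28 = 13*28 = 20
  -> s = B^a = 20

Answer: 19 28 20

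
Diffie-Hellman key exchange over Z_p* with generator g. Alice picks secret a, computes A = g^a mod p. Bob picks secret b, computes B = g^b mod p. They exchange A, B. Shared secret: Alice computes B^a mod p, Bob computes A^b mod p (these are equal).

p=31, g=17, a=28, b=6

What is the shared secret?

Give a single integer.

Answer: 16

Derivation:
A = 17^28 mod 31  (bits of 28 = 11100)
  bit 0 = 1: r = r^2 * 17 mod 31 = 1^2 * 17 = 1*17 = 17
  bit 1 = 1: r = r^2 * 17 mod 31 = 17^2 * 17 = 10*17 = 15
  bit 2 = 1: r = r^2 * 17 mod 31 = 15^2 * 17 = 8*17 = 12
  bit 3 = 0: r = r^2 mod 31 = 12^2 = 20
  bit 4 = 0: r = r^2 mod 31 = 20^2 = 28
  -> A = 28
B = 17^6 mod 31  (bits of 6 = 110)
  bit 0 = 1: r = r^2 * 17 mod 31 = 1^2 * 17 = 1*17 = 17
  bit 1 = 1: r = r^2 * 17 mod 31 = 17^2 * 17 = 10*17 = 15
  bit 2 = 0: r = r^2 mod 31 = 15^2 = 8
  -> B = 8
s = B^a = 8^28 mod 31  (bits of 28 = 11100)
  bit 0 = 1: r = r^2 * 8 mod 31 = 1^2 * 8 = 1*8 = 8
  bit 1 = 1: r = r^2 * 8 mod 31 = 8^2 * 8 = 2*8 = 16
  bit 2 = 1: r = r^2 * 8 mod 31 = 16^2 * 8 = 8*8 = 2
  bit 3 = 0: r = r^2 mod 31 = 2^2 = 4
  bit 4 = 0: r = r^2 mod 31 = 4^2 = 16
  -> s = B^a = 16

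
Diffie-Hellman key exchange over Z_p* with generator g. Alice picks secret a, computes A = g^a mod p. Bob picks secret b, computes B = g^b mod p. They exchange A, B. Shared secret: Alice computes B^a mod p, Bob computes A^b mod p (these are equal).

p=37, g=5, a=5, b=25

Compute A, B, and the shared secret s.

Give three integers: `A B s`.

A = 5^5 mod 37  (bits of 5 = 101)
  bit 0 = 1: r = r^2 * 5 mod 37 = 1^2 * 5 = 1*5 = 5
  bit 1 = 0: r = r^2 mod 37 = 5^2 = 25
  bit 2 = 1: r = r^2 * 5 mod 37 = 25^2 * 5 = 33*5 = 17
  -> A = 17
B = 5^25 mod 37  (bits of 25 = 11001)
  bit 0 = 1: r = r^2 * 5 mod 37 = 1^2 * 5 = 1*5 = 5
  bit 1 = 1: r = r^2 * 5 mod 37 = 5^2 * 5 = 25*5 = 14
  bit 2 = 0: r = r^2 mod 37 = 14^2 = 11
  bit 3 = 0: r = r^2 mod 37 = 11^2 = 10
  bit 4 = 1: r = r^2 * 5 mod 37 = 10^2 * 5 = 26*5 = 19
  -> B = 19
s = B^a = 19^5 mod 37  (bits of 5 = 101)
  bit 0 = 1: r = r^2 * 19 mod 37 = 1^2 * 19 = 1*19 = 19
  bit 1 = 0: r = r^2 mod 37 = 19^2 = 28
  bit 2 = 1: r = r^2 * 19 mod 37 = 28^2 * 19 = 7*19 = 22
  -> s = B^a = 22

Answer: 17 19 22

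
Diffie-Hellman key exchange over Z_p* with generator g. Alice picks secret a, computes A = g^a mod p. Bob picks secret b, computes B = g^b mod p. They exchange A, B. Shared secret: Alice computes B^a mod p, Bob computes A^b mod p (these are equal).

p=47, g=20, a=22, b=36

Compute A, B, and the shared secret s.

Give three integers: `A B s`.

A = 20^22 mod 47  (bits of 22 = 10110)
  bit 0 = 1: r = r^2 * 20 mod 47 = 1^2 * 20 = 1*20 = 20
  bit 1 = 0: r = r^2 mod 47 = 20^2 = 24
  bit 2 = 1: r = r^2 * 20 mod 47 = 24^2 * 20 = 12*20 = 5
  bit 3 = 1: r = r^2 * 20 mod 47 = 5^2 * 20 = 25*20 = 30
  bit 4 = 0: r = r^2 mod 47 = 30^2 = 7
  -> A = 7
B = 20^36 mod 47  (bits of 36 = 100100)
  bit 0 = 1: r = r^2 * 20 mod 47 = 1^2 * 20 = 1*20 = 20
  bit 1 = 0: r = r^2 mod 47 = 20^2 = 24
  bit 2 = 0: r = r^2 mod 47 = 24^2 = 12
  bit 3 = 1: r = r^2 * 20 mod 47 = 12^2 * 20 = 3*20 = 13
  bit 4 = 0: r = r^2 mod 47 = 13^2 = 28
  bit 5 = 0: r = r^2 mod 47 = 28^2 = 32
  -> B = 32
s = B^a = 32^22 mod 47  (bits of 22 = 10110)
  bit 0 = 1: r = r^2 * 32 mod 47 = 1^2 * 32 = 1*32 = 32
  bit 1 = 0: r = r^2 mod 47 = 32^2 = 37
  bit 2 = 1: r = r^2 * 32 mod 47 = 37^2 * 32 = 6*32 = 4
  bit 3 = 1: r = r^2 * 32 mod 47 = 4^2 * 32 = 16*32 = 42
  bit 4 = 0: r = r^2 mod 47 = 42^2 = 25
  -> s = B^a = 25

Answer: 7 32 25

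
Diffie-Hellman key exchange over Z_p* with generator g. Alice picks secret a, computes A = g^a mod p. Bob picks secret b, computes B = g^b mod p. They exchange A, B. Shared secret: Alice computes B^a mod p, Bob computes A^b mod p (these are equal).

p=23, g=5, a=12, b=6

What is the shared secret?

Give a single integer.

A = 5^12 mod 23  (bits of 12 = 1100)
  bit 0 = 1: r = r^2 * 5 mod 23 = 1^2 * 5 = 1*5 = 5
  bit 1 = 1: r = r^2 * 5 mod 23 = 5^2 * 5 = 2*5 = 10
  bit 2 = 0: r = r^2 mod 23 = 10^2 = 8
  bit 3 = 0: r = r^2 mod 23 = 8^2 = 18
  -> A = 18
B = 5^6 mod 23  (bits of 6 = 110)
  bit 0 = 1: r = r^2 * 5 mod 23 = 1^2 * 5 = 1*5 = 5
  bit 1 = 1: r = r^2 * 5 mod 23 = 5^2 * 5 = 2*5 = 10
  bit 2 = 0: r = r^2 mod 23 = 10^2 = 8
  -> B = 8
s = B^a = 8^12 mod 23  (bits of 12 = 1100)
  bit 0 = 1: r = r^2 * 8 mod 23 = 1^2 * 8 = 1*8 = 8
  bit 1 = 1: r = r^2 * 8 mod 23 = 8^2 * 8 = 18*8 = 6
  bit 2 = 0: r = r^2 mod 23 = 6^2 = 13
  bit 3 = 0: r = r^2 mod 23 = 13^2 = 8
  -> s = B^a = 8

Answer: 8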